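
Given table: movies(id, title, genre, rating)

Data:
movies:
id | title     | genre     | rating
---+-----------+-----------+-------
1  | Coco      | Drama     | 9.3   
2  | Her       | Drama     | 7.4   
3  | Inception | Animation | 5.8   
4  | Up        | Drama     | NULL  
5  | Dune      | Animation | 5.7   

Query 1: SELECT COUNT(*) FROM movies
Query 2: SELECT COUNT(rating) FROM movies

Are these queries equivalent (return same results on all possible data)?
No, not equivalent

Query 1 returns: [(5,)]
Query 2 returns: [(4,)]

Reason: COUNT(*) includes NULLs, COUNT(column) excludes them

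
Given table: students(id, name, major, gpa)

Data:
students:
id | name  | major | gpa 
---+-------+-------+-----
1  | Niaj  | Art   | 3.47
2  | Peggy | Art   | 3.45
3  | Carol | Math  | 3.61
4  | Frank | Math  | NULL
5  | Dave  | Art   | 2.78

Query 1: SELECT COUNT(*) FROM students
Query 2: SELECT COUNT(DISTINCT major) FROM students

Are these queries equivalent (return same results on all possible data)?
No, not equivalent

Query 1 returns: [(5,)]
Query 2 returns: [(2,)]

Reason: COUNT(*) counts rows, COUNT(DISTINCT major) counts unique majors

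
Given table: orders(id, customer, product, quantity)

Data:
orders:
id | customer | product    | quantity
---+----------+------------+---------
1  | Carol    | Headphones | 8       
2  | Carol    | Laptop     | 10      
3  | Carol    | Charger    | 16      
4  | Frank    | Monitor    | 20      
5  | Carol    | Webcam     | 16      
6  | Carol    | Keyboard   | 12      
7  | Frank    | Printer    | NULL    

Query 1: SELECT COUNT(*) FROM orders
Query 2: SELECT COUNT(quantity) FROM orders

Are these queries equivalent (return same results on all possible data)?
No, not equivalent

Query 1 returns: [(7,)]
Query 2 returns: [(6,)]

Reason: COUNT(*) includes NULLs, COUNT(column) excludes them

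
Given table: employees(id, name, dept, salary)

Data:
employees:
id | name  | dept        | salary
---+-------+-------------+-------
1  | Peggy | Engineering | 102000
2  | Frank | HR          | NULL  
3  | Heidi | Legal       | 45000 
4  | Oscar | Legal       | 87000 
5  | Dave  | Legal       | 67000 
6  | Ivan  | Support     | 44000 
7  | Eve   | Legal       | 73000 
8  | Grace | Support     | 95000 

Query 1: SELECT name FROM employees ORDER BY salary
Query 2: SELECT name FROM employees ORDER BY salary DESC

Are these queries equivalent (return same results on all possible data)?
No, not equivalent

Query 1 returns: [('Frank',), ('Ivan',), ('Heidi',), ('Dave',), ('Eve',), ('Oscar',), ('Grace',), ('Peggy',)]
Query 2 returns: [('Peggy',), ('Grace',), ('Oscar',), ('Eve',), ('Dave',), ('Heidi',), ('Ivan',), ('Frank',)]

Reason: ASC vs DESC gives opposite ordering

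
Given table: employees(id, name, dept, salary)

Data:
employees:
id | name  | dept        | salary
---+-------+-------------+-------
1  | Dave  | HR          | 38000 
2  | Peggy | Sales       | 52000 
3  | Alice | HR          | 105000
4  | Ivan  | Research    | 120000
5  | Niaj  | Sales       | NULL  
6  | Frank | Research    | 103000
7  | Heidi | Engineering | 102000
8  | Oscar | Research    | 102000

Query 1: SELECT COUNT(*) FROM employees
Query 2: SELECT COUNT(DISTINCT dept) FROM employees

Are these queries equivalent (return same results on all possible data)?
No, not equivalent

Query 1 returns: [(8,)]
Query 2 returns: [(4,)]

Reason: COUNT(*) counts rows, COUNT(DISTINCT dept) counts unique depts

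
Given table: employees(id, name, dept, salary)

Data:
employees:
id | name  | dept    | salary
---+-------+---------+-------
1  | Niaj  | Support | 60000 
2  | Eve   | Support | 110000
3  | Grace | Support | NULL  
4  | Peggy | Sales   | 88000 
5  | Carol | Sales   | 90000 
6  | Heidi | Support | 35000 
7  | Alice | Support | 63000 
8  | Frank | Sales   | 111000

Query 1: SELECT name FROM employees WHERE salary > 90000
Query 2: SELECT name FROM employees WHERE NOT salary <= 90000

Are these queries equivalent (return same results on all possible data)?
Yes, equivalent

Both queries return: [('Eve',), ('Frank',)]

Reason: Both filter salary > 90000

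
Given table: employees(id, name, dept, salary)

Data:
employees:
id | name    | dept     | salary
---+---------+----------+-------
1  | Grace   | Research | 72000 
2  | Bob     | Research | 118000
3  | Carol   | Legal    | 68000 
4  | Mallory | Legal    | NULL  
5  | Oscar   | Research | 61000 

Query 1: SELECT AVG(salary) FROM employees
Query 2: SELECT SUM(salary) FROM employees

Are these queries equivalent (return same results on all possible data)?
No, not equivalent

Query 1 returns: [(79750.0,)]
Query 2 returns: [(319000,)]

Reason: AVG vs SUM give different aggregate values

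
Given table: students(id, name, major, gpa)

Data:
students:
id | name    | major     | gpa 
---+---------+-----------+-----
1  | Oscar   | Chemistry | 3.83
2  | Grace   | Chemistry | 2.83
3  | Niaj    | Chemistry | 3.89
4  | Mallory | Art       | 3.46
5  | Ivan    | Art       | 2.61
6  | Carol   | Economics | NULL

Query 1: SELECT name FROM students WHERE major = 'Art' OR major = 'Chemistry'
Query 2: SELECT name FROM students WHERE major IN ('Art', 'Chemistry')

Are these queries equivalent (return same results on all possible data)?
Yes, equivalent

Both queries return: [('Grace',), ('Ivan',), ('Mallory',), ('Niaj',), ('Oscar',)]

Reason: OR vs IN are equivalent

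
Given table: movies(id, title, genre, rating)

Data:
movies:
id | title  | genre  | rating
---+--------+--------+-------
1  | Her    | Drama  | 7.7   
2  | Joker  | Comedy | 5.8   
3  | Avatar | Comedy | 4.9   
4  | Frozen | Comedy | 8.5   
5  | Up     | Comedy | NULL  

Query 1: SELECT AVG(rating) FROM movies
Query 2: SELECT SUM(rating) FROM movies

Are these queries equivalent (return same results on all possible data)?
No, not equivalent

Query 1 returns: [(6.725,)]
Query 2 returns: [(26.9,)]

Reason: AVG vs SUM give different aggregate values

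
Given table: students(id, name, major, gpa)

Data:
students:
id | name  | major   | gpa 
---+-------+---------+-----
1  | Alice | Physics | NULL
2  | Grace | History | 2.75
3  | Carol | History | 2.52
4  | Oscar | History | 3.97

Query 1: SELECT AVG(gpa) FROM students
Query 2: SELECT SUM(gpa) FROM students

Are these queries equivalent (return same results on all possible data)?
No, not equivalent

Query 1 returns: [(3.08,)]
Query 2 returns: [(9.24,)]

Reason: AVG vs SUM give different aggregate values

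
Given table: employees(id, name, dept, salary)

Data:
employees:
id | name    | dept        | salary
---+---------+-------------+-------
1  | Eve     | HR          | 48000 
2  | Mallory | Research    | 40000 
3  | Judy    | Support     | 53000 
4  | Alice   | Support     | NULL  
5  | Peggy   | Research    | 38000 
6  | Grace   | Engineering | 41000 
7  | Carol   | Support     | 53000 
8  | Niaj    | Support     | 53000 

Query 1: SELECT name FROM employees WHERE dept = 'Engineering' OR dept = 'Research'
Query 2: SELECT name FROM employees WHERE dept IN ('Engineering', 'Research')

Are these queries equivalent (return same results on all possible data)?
Yes, equivalent

Both queries return: [('Grace',), ('Mallory',), ('Peggy',)]

Reason: OR vs IN are equivalent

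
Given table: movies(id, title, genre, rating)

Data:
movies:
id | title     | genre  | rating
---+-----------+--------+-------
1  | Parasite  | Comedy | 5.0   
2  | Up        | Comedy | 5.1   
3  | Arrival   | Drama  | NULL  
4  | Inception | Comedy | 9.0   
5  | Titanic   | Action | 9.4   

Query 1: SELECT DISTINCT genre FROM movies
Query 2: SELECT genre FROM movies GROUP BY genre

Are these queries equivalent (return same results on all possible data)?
Yes, equivalent

Both queries return: [('Action',), ('Comedy',), ('Drama',)]

Reason: Both get unique genres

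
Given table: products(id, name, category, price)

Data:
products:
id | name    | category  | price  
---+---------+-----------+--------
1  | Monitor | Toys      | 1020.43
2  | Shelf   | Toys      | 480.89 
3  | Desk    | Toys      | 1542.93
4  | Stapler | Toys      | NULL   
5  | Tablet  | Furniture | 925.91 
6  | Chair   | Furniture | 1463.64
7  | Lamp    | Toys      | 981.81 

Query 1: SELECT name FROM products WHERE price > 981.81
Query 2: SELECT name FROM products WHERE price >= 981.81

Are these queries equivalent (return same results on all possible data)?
No, not equivalent

Query 1 returns: [('Monitor',), ('Desk',), ('Chair',)]
Query 2 returns: [('Monitor',), ('Desk',), ('Chair',), ('Lamp',)]

Reason: > vs >= gives different results when price = 981.81 exists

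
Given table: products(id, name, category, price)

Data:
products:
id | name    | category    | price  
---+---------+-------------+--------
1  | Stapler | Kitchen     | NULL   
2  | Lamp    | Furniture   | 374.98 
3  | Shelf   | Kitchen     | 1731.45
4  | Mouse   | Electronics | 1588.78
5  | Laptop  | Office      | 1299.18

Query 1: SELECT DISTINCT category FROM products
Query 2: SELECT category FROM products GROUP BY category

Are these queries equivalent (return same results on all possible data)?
Yes, equivalent

Both queries return: [('Electronics',), ('Furniture',), ('Kitchen',), ('Office',)]

Reason: Both get unique categorys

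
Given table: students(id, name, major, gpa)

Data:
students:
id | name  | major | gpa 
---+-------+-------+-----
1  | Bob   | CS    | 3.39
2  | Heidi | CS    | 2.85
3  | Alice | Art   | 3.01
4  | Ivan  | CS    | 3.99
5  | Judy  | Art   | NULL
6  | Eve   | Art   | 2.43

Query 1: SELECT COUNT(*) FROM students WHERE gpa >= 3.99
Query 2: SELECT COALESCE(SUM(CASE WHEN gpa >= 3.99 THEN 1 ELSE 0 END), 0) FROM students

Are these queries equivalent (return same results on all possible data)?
Yes, equivalent

Both queries return: [(1,)]

Reason: COUNT with WHERE vs conditional SUM (COALESCE handles empty-table NULL)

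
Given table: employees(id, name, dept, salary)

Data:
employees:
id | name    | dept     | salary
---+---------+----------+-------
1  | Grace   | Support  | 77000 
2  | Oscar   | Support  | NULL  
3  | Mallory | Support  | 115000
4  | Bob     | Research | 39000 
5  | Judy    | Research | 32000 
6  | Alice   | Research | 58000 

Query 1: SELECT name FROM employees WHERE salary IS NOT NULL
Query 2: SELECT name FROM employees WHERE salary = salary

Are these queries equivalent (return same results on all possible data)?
Yes, equivalent

Both queries return: [('Alice',), ('Bob',), ('Grace',), ('Judy',), ('Mallory',)]

Reason: IS NOT NULL vs self-equality (both exclude NULLs)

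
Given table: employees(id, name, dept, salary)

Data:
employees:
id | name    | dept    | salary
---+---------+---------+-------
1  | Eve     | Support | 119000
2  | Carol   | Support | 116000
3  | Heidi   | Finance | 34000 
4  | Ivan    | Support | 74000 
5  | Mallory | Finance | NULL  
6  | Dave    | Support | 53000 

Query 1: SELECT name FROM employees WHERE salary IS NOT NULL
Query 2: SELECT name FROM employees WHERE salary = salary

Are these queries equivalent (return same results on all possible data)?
Yes, equivalent

Both queries return: [('Carol',), ('Dave',), ('Eve',), ('Heidi',), ('Ivan',)]

Reason: IS NOT NULL vs self-equality (both exclude NULLs)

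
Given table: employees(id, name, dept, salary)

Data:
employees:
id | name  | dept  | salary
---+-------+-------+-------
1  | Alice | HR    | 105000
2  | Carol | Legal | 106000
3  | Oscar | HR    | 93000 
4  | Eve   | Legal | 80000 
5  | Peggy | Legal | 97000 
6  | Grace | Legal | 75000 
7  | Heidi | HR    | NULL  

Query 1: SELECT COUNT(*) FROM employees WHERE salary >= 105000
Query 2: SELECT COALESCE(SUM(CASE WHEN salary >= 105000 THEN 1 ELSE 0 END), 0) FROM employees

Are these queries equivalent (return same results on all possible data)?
Yes, equivalent

Both queries return: [(2,)]

Reason: COUNT with WHERE vs conditional SUM (COALESCE handles empty-table NULL)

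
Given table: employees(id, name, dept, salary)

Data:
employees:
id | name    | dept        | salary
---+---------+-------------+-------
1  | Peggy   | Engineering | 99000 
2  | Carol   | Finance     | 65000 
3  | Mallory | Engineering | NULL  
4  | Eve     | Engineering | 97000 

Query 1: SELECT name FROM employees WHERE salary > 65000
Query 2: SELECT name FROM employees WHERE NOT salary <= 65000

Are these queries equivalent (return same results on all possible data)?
Yes, equivalent

Both queries return: [('Eve',), ('Peggy',)]

Reason: Both filter salary > 65000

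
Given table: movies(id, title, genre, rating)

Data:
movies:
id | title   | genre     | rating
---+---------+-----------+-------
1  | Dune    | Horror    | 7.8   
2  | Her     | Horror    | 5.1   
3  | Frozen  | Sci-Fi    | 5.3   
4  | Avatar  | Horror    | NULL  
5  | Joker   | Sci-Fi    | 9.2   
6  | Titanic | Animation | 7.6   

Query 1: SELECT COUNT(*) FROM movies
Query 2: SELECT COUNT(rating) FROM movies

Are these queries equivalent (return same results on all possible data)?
No, not equivalent

Query 1 returns: [(6,)]
Query 2 returns: [(5,)]

Reason: COUNT(*) includes NULLs, COUNT(column) excludes them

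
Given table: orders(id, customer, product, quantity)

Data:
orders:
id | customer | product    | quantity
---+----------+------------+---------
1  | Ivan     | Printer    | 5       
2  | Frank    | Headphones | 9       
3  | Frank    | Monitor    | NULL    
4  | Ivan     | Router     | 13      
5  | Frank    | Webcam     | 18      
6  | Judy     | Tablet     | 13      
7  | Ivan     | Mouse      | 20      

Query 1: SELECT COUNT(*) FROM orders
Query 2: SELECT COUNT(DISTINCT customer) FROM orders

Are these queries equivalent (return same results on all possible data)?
No, not equivalent

Query 1 returns: [(7,)]
Query 2 returns: [(3,)]

Reason: COUNT(*) counts rows, COUNT(DISTINCT customer) counts unique customers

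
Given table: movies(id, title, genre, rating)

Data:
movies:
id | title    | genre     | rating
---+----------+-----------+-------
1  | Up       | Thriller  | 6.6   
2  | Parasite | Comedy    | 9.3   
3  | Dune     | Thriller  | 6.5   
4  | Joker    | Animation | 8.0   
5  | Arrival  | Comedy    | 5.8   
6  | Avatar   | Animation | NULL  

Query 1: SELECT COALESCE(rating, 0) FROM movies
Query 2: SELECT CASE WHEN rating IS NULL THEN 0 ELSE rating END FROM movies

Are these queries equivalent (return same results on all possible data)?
Yes, equivalent

Both queries return: [(0,), (5.8,), (6.5,), (6.6,), (8.0,), (9.3,)]

Reason: COALESCE vs CASE for NULL handling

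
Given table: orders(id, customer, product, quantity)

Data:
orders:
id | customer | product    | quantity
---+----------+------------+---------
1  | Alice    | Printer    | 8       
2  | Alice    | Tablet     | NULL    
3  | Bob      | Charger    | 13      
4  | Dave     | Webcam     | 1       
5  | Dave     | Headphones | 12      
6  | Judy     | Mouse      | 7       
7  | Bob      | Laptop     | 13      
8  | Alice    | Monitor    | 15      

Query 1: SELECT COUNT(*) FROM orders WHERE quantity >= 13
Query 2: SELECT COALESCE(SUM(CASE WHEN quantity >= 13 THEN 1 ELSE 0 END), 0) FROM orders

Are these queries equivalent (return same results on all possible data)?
Yes, equivalent

Both queries return: [(3,)]

Reason: COUNT with WHERE vs conditional SUM (COALESCE handles empty-table NULL)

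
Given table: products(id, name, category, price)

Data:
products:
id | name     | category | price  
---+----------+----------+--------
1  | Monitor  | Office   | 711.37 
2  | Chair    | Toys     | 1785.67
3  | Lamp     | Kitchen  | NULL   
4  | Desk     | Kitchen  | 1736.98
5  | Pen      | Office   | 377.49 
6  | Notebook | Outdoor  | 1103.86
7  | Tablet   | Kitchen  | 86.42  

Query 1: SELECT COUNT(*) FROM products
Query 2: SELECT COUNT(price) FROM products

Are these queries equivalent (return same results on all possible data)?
No, not equivalent

Query 1 returns: [(7,)]
Query 2 returns: [(6,)]

Reason: COUNT(*) includes NULLs, COUNT(column) excludes them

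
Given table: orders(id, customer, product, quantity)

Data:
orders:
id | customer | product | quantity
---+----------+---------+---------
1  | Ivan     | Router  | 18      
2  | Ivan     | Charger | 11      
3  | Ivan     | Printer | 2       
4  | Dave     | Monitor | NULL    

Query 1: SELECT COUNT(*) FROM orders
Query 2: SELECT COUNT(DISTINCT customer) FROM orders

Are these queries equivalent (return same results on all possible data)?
No, not equivalent

Query 1 returns: [(4,)]
Query 2 returns: [(2,)]

Reason: COUNT(*) counts rows, COUNT(DISTINCT customer) counts unique customers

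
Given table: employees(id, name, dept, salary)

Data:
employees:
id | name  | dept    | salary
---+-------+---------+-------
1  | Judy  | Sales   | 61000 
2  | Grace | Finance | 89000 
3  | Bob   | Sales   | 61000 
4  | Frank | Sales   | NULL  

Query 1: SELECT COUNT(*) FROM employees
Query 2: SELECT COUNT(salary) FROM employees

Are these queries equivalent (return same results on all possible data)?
No, not equivalent

Query 1 returns: [(4,)]
Query 2 returns: [(3,)]

Reason: COUNT(*) includes NULLs, COUNT(column) excludes them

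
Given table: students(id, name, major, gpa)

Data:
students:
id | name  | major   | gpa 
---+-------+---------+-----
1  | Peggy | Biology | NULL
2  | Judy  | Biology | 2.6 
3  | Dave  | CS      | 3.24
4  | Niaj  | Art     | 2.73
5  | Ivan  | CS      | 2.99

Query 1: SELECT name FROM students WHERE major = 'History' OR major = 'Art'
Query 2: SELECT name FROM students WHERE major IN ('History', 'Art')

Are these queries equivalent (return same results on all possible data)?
Yes, equivalent

Both queries return: [('Niaj',)]

Reason: OR vs IN are equivalent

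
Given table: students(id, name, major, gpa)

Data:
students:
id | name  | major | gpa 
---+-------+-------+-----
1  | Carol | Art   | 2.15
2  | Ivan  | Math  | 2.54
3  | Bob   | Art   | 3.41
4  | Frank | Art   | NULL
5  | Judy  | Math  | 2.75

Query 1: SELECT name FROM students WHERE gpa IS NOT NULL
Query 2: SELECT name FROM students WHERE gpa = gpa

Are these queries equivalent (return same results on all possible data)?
Yes, equivalent

Both queries return: [('Bob',), ('Carol',), ('Ivan',), ('Judy',)]

Reason: IS NOT NULL vs self-equality (both exclude NULLs)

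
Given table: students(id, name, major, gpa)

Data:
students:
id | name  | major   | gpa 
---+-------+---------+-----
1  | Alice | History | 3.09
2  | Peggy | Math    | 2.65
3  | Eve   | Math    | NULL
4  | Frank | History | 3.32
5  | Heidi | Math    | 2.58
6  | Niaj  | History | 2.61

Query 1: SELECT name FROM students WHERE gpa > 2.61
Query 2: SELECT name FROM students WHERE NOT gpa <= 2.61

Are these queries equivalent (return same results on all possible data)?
Yes, equivalent

Both queries return: [('Alice',), ('Frank',), ('Peggy',)]

Reason: Both filter gpa > 2.61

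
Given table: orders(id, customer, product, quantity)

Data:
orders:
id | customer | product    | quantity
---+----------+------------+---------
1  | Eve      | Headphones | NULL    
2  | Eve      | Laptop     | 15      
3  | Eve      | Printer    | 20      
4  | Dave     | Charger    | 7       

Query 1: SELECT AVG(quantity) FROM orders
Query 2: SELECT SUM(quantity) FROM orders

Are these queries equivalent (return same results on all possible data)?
No, not equivalent

Query 1 returns: [(14.0,)]
Query 2 returns: [(42,)]

Reason: AVG vs SUM give different aggregate values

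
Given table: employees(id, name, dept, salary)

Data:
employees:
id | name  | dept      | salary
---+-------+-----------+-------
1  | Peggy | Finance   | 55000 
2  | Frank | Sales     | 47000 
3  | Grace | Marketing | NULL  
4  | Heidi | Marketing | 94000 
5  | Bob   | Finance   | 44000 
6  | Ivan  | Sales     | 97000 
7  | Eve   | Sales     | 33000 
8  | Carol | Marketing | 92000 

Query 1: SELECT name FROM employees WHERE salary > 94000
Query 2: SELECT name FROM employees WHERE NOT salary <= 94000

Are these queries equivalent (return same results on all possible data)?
Yes, equivalent

Both queries return: [('Ivan',)]

Reason: Both filter salary > 94000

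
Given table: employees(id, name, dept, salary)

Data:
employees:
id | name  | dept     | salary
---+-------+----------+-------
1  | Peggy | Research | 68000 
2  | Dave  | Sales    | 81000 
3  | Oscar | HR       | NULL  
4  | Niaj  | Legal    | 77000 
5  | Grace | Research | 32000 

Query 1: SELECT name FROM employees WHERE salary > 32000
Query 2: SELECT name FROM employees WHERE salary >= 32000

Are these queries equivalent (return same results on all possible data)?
No, not equivalent

Query 1 returns: [('Peggy',), ('Dave',), ('Niaj',)]
Query 2 returns: [('Peggy',), ('Dave',), ('Niaj',), ('Grace',)]

Reason: > vs >= gives different results when salary = 32000 exists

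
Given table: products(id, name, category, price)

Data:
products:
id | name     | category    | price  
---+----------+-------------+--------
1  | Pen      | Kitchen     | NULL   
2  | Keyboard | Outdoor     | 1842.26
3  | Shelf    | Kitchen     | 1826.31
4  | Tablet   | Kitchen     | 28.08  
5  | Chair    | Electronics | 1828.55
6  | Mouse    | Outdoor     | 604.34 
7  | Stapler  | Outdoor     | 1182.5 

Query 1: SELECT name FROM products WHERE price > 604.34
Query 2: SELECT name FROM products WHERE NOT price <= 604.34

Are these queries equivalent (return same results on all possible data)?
Yes, equivalent

Both queries return: [('Chair',), ('Keyboard',), ('Shelf',), ('Stapler',)]

Reason: Both filter price > 604.34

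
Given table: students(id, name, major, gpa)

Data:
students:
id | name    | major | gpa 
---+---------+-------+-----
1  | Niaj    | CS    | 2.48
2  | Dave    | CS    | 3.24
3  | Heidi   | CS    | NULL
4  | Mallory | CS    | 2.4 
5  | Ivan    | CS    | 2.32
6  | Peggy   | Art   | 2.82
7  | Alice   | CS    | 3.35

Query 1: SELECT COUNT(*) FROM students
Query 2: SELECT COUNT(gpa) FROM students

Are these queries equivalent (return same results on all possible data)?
No, not equivalent

Query 1 returns: [(7,)]
Query 2 returns: [(6,)]

Reason: COUNT(*) includes NULLs, COUNT(column) excludes them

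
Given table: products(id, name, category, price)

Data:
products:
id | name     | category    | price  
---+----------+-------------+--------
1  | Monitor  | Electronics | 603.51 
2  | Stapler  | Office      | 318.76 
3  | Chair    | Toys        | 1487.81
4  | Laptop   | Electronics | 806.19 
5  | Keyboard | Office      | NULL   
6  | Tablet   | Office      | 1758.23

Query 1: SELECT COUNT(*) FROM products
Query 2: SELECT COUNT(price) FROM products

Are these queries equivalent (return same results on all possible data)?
No, not equivalent

Query 1 returns: [(6,)]
Query 2 returns: [(5,)]

Reason: COUNT(*) includes NULLs, COUNT(column) excludes them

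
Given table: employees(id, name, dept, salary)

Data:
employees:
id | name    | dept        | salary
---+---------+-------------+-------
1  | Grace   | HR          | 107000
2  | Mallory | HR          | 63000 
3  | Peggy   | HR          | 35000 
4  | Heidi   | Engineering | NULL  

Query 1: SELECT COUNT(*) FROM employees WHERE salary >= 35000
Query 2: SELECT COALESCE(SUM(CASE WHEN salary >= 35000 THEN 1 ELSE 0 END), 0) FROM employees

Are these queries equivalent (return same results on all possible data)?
Yes, equivalent

Both queries return: [(3,)]

Reason: COUNT with WHERE vs conditional SUM (COALESCE handles empty-table NULL)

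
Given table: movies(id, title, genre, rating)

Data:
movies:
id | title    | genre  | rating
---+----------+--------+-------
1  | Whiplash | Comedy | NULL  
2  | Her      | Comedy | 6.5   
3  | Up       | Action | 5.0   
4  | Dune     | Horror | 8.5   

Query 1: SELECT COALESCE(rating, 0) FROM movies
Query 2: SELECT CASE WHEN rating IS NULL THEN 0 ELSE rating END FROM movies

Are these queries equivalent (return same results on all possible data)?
Yes, equivalent

Both queries return: [(0,), (5.0,), (6.5,), (8.5,)]

Reason: COALESCE vs CASE for NULL handling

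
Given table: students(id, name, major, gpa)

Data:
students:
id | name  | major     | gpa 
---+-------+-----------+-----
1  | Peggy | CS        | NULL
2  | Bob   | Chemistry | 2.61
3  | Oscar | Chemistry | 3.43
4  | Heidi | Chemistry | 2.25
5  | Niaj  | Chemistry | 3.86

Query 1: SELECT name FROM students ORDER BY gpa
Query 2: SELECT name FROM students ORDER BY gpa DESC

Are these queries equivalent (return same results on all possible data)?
No, not equivalent

Query 1 returns: [('Peggy',), ('Heidi',), ('Bob',), ('Oscar',), ('Niaj',)]
Query 2 returns: [('Niaj',), ('Oscar',), ('Bob',), ('Heidi',), ('Peggy',)]

Reason: ASC vs DESC gives opposite ordering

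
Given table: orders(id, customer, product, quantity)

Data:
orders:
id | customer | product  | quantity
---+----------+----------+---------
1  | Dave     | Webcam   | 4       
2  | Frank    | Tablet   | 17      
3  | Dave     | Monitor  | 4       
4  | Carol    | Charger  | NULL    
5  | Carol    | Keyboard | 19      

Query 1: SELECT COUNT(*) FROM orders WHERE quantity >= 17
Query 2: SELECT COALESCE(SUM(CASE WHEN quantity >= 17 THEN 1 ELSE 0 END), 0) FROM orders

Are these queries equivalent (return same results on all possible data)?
Yes, equivalent

Both queries return: [(2,)]

Reason: COUNT with WHERE vs conditional SUM (COALESCE handles empty-table NULL)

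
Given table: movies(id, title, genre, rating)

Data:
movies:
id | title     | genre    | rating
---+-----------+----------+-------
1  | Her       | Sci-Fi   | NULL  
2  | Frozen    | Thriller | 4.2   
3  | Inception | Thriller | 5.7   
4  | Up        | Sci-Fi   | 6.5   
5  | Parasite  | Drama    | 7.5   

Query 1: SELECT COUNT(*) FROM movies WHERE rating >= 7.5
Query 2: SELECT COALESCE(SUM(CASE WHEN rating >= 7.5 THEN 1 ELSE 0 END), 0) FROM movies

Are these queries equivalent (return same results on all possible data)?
Yes, equivalent

Both queries return: [(1,)]

Reason: COUNT with WHERE vs conditional SUM (COALESCE handles empty-table NULL)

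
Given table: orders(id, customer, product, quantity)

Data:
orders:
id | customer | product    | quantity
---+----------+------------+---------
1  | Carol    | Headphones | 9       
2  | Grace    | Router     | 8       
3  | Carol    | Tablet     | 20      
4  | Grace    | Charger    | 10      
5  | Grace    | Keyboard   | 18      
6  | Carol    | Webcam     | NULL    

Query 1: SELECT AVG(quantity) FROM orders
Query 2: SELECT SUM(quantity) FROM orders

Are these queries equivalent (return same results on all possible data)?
No, not equivalent

Query 1 returns: [(13.0,)]
Query 2 returns: [(65,)]

Reason: AVG vs SUM give different aggregate values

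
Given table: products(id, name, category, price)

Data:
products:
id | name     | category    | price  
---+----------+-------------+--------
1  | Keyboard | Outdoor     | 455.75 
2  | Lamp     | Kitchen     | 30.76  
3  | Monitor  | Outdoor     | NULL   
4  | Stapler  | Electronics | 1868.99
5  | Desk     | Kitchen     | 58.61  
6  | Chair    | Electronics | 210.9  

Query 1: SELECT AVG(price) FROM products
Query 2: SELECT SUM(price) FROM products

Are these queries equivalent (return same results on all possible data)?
No, not equivalent

Query 1 returns: [(525.0020000000001,)]
Query 2 returns: [(2625.01,)]

Reason: AVG vs SUM give different aggregate values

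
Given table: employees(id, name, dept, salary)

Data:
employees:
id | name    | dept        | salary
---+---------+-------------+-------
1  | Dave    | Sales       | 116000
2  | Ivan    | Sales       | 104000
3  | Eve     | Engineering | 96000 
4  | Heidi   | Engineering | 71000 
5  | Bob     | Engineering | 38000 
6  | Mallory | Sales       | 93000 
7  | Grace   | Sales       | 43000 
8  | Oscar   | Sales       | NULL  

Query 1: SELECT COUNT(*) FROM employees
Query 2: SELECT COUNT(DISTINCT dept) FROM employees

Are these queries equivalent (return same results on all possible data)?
No, not equivalent

Query 1 returns: [(8,)]
Query 2 returns: [(2,)]

Reason: COUNT(*) counts rows, COUNT(DISTINCT dept) counts unique depts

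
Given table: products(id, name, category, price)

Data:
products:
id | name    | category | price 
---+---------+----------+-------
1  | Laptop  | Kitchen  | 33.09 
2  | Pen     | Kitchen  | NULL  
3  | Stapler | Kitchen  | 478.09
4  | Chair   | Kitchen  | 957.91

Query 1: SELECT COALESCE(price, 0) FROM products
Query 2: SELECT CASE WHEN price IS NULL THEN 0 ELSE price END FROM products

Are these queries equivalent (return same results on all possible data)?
Yes, equivalent

Both queries return: [(0,), (33.09,), (478.09,), (957.91,)]

Reason: COALESCE vs CASE for NULL handling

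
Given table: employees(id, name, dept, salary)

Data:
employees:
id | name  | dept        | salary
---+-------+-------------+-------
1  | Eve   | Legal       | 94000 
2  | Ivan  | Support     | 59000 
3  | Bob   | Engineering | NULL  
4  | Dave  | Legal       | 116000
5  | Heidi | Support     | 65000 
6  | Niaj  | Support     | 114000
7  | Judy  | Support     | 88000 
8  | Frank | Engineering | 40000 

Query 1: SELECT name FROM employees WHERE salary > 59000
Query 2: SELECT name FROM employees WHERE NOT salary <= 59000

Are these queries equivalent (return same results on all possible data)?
Yes, equivalent

Both queries return: [('Dave',), ('Eve',), ('Heidi',), ('Judy',), ('Niaj',)]

Reason: Both filter salary > 59000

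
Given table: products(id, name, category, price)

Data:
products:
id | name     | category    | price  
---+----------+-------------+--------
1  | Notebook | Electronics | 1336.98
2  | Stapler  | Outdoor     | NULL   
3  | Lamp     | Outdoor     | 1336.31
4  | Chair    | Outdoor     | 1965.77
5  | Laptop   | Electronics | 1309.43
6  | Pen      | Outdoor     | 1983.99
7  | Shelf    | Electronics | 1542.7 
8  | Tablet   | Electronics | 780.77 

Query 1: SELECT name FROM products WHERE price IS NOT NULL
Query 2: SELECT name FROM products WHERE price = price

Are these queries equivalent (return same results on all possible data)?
Yes, equivalent

Both queries return: [('Chair',), ('Lamp',), ('Laptop',), ('Notebook',), ('Pen',), ('Shelf',), ('Tablet',)]

Reason: IS NOT NULL vs self-equality (both exclude NULLs)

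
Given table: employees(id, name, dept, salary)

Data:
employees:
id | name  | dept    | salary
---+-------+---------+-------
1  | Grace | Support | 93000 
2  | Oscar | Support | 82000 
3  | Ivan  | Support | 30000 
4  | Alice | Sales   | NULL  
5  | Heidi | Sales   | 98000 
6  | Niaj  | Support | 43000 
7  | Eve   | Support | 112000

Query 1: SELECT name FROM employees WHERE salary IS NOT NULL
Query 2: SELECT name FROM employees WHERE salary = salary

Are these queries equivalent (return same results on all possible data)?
Yes, equivalent

Both queries return: [('Eve',), ('Grace',), ('Heidi',), ('Ivan',), ('Niaj',), ('Oscar',)]

Reason: IS NOT NULL vs self-equality (both exclude NULLs)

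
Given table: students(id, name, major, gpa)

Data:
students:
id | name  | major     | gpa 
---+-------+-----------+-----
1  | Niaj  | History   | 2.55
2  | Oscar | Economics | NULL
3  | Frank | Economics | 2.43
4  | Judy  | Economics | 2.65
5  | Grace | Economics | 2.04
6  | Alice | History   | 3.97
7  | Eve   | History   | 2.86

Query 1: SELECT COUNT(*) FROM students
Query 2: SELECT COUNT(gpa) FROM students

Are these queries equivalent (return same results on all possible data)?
No, not equivalent

Query 1 returns: [(7,)]
Query 2 returns: [(6,)]

Reason: COUNT(*) includes NULLs, COUNT(column) excludes them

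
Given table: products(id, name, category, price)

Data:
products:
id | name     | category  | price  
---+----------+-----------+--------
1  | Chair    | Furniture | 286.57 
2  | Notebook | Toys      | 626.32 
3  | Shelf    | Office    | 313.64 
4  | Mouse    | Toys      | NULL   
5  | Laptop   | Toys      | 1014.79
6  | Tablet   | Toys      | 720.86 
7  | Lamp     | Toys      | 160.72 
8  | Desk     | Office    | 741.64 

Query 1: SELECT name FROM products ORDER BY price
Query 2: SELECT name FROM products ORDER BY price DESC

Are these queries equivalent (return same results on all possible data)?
No, not equivalent

Query 1 returns: [('Mouse',), ('Lamp',), ('Chair',), ('Shelf',), ('Notebook',), ('Tablet',), ('Desk',), ('Laptop',)]
Query 2 returns: [('Laptop',), ('Desk',), ('Tablet',), ('Notebook',), ('Shelf',), ('Chair',), ('Lamp',), ('Mouse',)]

Reason: ASC vs DESC gives opposite ordering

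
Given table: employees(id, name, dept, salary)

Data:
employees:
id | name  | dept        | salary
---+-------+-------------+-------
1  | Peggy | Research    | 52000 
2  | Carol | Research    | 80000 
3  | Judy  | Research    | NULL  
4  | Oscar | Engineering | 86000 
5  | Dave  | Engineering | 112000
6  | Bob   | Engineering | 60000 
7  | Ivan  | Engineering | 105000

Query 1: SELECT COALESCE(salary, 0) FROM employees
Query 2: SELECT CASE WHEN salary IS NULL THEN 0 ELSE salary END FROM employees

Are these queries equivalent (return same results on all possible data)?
Yes, equivalent

Both queries return: [(0,), (52000,), (60000,), (80000,), (86000,), (105000,), (112000,)]

Reason: COALESCE vs CASE for NULL handling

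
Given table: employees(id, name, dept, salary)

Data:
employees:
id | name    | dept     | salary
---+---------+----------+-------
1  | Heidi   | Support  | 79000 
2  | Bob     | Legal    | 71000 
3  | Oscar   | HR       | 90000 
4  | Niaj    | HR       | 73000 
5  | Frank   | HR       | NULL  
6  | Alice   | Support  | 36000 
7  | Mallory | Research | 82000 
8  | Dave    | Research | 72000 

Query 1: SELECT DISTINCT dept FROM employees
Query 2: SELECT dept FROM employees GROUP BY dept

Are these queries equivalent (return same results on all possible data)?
Yes, equivalent

Both queries return: [('HR',), ('Legal',), ('Research',), ('Support',)]

Reason: Both get unique depts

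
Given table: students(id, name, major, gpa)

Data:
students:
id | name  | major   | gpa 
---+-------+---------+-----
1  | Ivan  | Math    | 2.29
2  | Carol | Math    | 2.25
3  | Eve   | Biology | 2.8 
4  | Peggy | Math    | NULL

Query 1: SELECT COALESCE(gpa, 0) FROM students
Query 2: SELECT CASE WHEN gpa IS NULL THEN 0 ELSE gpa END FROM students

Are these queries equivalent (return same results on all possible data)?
Yes, equivalent

Both queries return: [(0,), (2.25,), (2.29,), (2.8,)]

Reason: COALESCE vs CASE for NULL handling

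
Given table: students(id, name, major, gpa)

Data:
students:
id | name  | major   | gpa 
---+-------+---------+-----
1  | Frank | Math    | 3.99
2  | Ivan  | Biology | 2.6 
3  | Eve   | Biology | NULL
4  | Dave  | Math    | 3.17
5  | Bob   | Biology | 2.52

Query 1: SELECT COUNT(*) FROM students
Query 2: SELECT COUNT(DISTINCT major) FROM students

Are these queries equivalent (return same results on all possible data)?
No, not equivalent

Query 1 returns: [(5,)]
Query 2 returns: [(2,)]

Reason: COUNT(*) counts rows, COUNT(DISTINCT major) counts unique majors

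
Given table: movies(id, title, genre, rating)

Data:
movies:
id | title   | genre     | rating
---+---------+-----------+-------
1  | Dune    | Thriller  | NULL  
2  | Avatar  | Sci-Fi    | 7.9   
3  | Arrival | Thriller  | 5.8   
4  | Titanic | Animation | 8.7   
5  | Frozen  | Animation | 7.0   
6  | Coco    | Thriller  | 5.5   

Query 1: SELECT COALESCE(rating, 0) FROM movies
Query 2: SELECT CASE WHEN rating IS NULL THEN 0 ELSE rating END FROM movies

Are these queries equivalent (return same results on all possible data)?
Yes, equivalent

Both queries return: [(0,), (5.5,), (5.8,), (7.0,), (7.9,), (8.7,)]

Reason: COALESCE vs CASE for NULL handling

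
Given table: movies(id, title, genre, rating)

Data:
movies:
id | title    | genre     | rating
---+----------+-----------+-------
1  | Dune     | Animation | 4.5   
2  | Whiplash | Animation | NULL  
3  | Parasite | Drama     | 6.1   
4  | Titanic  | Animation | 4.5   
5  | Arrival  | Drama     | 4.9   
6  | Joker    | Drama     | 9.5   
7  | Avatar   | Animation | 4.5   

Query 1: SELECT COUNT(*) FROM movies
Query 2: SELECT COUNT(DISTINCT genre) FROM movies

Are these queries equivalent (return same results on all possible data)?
No, not equivalent

Query 1 returns: [(7,)]
Query 2 returns: [(2,)]

Reason: COUNT(*) counts rows, COUNT(DISTINCT genre) counts unique genres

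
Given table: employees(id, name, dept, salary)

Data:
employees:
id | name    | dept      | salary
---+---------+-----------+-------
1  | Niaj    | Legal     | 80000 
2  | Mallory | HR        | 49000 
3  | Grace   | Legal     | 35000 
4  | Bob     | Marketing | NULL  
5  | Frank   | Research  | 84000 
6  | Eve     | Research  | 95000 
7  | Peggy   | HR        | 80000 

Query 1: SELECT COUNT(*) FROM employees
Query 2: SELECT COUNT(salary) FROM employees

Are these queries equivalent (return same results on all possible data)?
No, not equivalent

Query 1 returns: [(7,)]
Query 2 returns: [(6,)]

Reason: COUNT(*) includes NULLs, COUNT(column) excludes them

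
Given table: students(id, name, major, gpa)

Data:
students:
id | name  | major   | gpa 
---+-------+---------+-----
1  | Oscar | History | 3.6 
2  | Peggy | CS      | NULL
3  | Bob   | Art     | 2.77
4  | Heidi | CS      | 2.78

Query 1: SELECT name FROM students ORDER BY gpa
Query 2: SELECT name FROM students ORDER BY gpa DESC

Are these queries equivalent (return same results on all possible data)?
No, not equivalent

Query 1 returns: [('Peggy',), ('Bob',), ('Heidi',), ('Oscar',)]
Query 2 returns: [('Oscar',), ('Heidi',), ('Bob',), ('Peggy',)]

Reason: ASC vs DESC gives opposite ordering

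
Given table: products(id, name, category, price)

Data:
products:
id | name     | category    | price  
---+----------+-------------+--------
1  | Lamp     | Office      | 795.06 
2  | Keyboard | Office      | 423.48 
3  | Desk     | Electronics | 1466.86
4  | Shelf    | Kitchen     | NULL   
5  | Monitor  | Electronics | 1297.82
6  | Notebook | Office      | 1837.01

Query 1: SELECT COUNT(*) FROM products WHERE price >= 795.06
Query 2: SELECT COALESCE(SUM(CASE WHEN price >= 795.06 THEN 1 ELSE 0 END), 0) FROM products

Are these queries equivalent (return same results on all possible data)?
Yes, equivalent

Both queries return: [(4,)]

Reason: COUNT with WHERE vs conditional SUM (COALESCE handles empty-table NULL)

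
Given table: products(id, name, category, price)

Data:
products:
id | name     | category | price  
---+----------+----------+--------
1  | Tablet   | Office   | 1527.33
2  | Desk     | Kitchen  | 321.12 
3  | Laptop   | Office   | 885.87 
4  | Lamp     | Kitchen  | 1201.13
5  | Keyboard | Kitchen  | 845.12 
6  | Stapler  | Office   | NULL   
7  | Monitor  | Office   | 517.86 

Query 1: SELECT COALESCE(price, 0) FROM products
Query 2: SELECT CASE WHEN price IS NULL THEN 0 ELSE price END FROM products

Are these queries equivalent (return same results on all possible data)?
Yes, equivalent

Both queries return: [(0,), (321.12,), (517.86,), (845.12,), (885.87,), (1201.13,), (1527.33,)]

Reason: COALESCE vs CASE for NULL handling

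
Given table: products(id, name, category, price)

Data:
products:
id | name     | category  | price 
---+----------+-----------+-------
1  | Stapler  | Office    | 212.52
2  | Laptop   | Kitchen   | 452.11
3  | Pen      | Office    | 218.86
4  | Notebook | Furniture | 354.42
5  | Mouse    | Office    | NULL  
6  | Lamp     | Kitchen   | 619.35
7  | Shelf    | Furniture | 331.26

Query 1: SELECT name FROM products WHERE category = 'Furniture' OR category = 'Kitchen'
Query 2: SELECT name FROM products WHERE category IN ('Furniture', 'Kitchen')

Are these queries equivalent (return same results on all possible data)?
Yes, equivalent

Both queries return: [('Lamp',), ('Laptop',), ('Notebook',), ('Shelf',)]

Reason: OR vs IN are equivalent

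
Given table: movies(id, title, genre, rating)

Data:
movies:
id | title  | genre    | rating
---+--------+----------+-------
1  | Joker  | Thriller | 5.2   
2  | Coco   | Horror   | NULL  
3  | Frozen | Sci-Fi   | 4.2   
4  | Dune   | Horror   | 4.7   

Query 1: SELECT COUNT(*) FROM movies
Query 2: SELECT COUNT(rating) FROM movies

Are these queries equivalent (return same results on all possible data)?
No, not equivalent

Query 1 returns: [(4,)]
Query 2 returns: [(3,)]

Reason: COUNT(*) includes NULLs, COUNT(column) excludes them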